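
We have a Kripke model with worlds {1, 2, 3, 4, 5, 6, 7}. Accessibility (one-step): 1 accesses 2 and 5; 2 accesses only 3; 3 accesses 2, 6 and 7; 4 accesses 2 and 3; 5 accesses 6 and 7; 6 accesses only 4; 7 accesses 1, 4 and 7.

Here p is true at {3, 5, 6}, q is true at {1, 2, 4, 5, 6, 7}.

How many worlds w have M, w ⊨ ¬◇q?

1

1: ◇q is T. ✗
2: ◇q is F. ✓
3: ◇q is T. ✗
4: ◇q is T. ✗
5: ◇q is T. ✗
6: ◇q is T. ✗
7: ◇q is T. ✗
Satisfying worlds: {2}.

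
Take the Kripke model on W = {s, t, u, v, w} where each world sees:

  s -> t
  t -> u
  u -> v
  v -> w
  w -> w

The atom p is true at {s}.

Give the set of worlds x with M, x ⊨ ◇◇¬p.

{s, t, u, v, w}

s: successors {t}; ◇¬p there: t:T. ✓
t: successors {u}; ◇¬p there: u:T. ✓
u: successors {v}; ◇¬p there: v:T. ✓
v: successors {w}; ◇¬p there: w:T. ✓
w: successors {w}; ◇¬p there: w:T. ✓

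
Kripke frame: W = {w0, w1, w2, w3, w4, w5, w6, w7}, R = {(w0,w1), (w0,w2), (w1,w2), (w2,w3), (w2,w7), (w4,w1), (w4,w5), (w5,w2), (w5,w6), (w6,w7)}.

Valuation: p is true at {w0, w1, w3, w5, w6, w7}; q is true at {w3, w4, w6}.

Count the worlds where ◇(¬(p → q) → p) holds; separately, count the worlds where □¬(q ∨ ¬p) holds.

6 and 4

For ◇(¬(p → q) → p):
w0: successors {w1, w2}; ¬(p → q) → p there: w1:T, w2:T. ✓
w1: successors {w2}; ¬(p → q) → p there: w2:T. ✓
w2: successors {w3, w7}; ¬(p → q) → p there: w3:T, w7:T. ✓
w3: no successors, so ◇(¬(p → q) → p) fails. ✗
w4: successors {w1, w5}; ¬(p → q) → p there: w1:T, w5:T. ✓
w5: successors {w2, w6}; ¬(p → q) → p there: w2:T, w6:T. ✓
w6: successors {w7}; ¬(p → q) → p there: w7:T. ✓
w7: no successors, so ◇(¬(p → q) → p) fails. ✗
— 6 worlds.
For □¬(q ∨ ¬p):
w0: successors {w1, w2}; ¬(q ∨ ¬p) there: w1:T, w2:F. ✗
w1: successors {w2}; ¬(q ∨ ¬p) there: w2:F. ✗
w2: successors {w3, w7}; ¬(q ∨ ¬p) there: w3:F, w7:T. ✗
w3: no successors, so □¬(q ∨ ¬p) holds vacuously. ✓
w4: successors {w1, w5}; ¬(q ∨ ¬p) there: w1:T, w5:T. ✓
w5: successors {w2, w6}; ¬(q ∨ ¬p) there: w2:F, w6:F. ✗
w6: successors {w7}; ¬(q ∨ ¬p) there: w7:T. ✓
w7: no successors, so □¬(q ∨ ¬p) holds vacuously. ✓
— 4 worlds.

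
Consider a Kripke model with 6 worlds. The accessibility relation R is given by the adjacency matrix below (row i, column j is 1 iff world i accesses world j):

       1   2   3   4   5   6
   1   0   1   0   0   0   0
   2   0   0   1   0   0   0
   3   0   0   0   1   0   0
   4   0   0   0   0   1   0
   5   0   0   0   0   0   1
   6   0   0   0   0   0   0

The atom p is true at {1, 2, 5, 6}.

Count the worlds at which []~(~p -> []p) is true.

2

1: successors {2}; ~(~p -> []p) there: 2:F. ✗
2: successors {3}; ~(~p -> []p) there: 3:T. ✓
3: successors {4}; ~(~p -> []p) there: 4:F. ✗
4: successors {5}; ~(~p -> []p) there: 5:F. ✗
5: successors {6}; ~(~p -> []p) there: 6:F. ✗
6: no successors, so []~(~p -> []p) holds vacuously. ✓
Satisfying worlds: {2, 6}.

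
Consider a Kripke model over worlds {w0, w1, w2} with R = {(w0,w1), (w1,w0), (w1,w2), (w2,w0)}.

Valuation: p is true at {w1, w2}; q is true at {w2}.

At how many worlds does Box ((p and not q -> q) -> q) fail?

w0: successors {w1}; (p and not q -> q) -> q there: w1:T. ✓
w1: successors {w0, w2}; (p and not q -> q) -> q there: w0:F, w2:T. ✗
w2: successors {w0}; (p and not q -> q) -> q there: w0:F. ✗
Satisfying worlds: {w0}.
So Box ((p and not q -> q) -> q) fails at the other 2 worlds.

2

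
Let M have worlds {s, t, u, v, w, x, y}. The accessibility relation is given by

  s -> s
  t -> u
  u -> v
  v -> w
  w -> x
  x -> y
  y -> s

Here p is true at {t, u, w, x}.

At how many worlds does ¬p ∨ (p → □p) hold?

s: ¬p is T, p → □p is T. ✓
t: ¬p is F, p → □p is T. ✓
u: ¬p is F, p → □p is F. ✗
v: ¬p is T, p → □p is T. ✓
w: ¬p is F, p → □p is T. ✓
x: ¬p is F, p → □p is F. ✗
y: ¬p is T, p → □p is T. ✓
Satisfying worlds: {s, t, v, w, y}.

5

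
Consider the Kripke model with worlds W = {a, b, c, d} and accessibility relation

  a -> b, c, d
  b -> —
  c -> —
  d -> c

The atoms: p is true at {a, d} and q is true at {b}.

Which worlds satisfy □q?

a: successors {b, c, d}; q there: b:T, c:F, d:F. ✗
b: no successors, so □q holds vacuously. ✓
c: no successors, so □q holds vacuously. ✓
d: successors {c}; q there: c:F. ✗

{b, c}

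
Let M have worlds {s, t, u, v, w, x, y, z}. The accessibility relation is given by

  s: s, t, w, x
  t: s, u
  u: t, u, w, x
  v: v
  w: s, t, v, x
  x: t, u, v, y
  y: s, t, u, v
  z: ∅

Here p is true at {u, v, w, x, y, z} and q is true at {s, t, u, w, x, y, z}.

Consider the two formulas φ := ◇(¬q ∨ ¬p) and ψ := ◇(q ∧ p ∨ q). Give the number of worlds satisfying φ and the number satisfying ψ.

7 and 6

For ◇(¬q ∨ ¬p):
s: successors {s, t, w, x}; ¬q ∨ ¬p there: s:T, t:T, w:F, x:F. ✓
t: successors {s, u}; ¬q ∨ ¬p there: s:T, u:F. ✓
u: successors {t, u, w, x}; ¬q ∨ ¬p there: t:T, u:F, w:F, x:F. ✓
v: successors {v}; ¬q ∨ ¬p there: v:T. ✓
w: successors {s, t, v, x}; ¬q ∨ ¬p there: s:T, t:T, v:T, x:F. ✓
x: successors {t, u, v, y}; ¬q ∨ ¬p there: t:T, u:F, v:T, y:F. ✓
y: successors {s, t, u, v}; ¬q ∨ ¬p there: s:T, t:T, u:F, v:T. ✓
z: no successors, so ◇(¬q ∨ ¬p) fails. ✗
— 7 worlds.
For ◇(q ∧ p ∨ q):
s: successors {s, t, w, x}; q ∧ p ∨ q there: s:T, t:T, w:T, x:T. ✓
t: successors {s, u}; q ∧ p ∨ q there: s:T, u:T. ✓
u: successors {t, u, w, x}; q ∧ p ∨ q there: t:T, u:T, w:T, x:T. ✓
v: successors {v}; q ∧ p ∨ q there: v:F. ✗
w: successors {s, t, v, x}; q ∧ p ∨ q there: s:T, t:T, v:F, x:T. ✓
x: successors {t, u, v, y}; q ∧ p ∨ q there: t:T, u:T, v:F, y:T. ✓
y: successors {s, t, u, v}; q ∧ p ∨ q there: s:T, t:T, u:T, v:F. ✓
z: no successors, so ◇(q ∧ p ∨ q) fails. ✗
— 6 worlds.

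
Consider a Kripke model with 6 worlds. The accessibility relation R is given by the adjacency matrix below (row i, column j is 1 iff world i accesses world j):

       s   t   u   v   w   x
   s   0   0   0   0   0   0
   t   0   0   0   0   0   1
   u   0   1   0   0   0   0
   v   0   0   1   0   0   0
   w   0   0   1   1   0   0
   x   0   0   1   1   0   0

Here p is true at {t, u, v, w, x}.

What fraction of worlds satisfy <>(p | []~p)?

5/6

s: no successors, so <>(p | []~p) fails. ✗
t: successors {x}; p | []~p there: x:T. ✓
u: successors {t}; p | []~p there: t:T. ✓
v: successors {u}; p | []~p there: u:T. ✓
w: successors {u, v}; p | []~p there: u:T, v:T. ✓
x: successors {u, v}; p | []~p there: u:T, v:T. ✓
That's 5 of 6 worlds, so 5/6.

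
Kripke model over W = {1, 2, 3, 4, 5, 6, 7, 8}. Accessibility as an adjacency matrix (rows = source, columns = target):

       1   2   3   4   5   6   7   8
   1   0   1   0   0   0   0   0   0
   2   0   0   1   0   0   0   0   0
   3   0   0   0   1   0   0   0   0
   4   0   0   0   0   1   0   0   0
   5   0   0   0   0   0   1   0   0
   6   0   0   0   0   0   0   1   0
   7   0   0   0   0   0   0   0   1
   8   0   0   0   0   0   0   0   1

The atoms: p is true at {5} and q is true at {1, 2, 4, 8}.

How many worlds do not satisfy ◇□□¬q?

1: successors {2}; □□¬q there: 2:F. ✗
2: successors {3}; □□¬q there: 3:T. ✓
3: successors {4}; □□¬q there: 4:T. ✓
4: successors {5}; □□¬q there: 5:T. ✓
5: successors {6}; □□¬q there: 6:F. ✗
6: successors {7}; □□¬q there: 7:F. ✗
7: successors {8}; □□¬q there: 8:F. ✗
8: successors {8}; □□¬q there: 8:F. ✗
Satisfying worlds: {2, 3, 4}.
So ◇□□¬q fails at the other 5 worlds.

5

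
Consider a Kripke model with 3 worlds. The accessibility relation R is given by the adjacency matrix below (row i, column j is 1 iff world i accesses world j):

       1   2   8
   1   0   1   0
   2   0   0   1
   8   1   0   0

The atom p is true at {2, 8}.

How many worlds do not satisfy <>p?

1

1: successors {2}; p there: 2:T. ✓
2: successors {8}; p there: 8:T. ✓
8: successors {1}; p there: 1:F. ✗
Satisfying worlds: {1, 2}.
So <>p fails at the other 1 world.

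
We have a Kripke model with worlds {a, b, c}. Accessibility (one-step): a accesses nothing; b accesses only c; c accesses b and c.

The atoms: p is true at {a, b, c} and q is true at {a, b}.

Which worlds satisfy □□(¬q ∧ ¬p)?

a: no successors, so □□(¬q ∧ ¬p) holds vacuously. ✓
b: successors {c}; □(¬q ∧ ¬p) there: c:F. ✗
c: successors {b, c}; □(¬q ∧ ¬p) there: b:F, c:F. ✗

{a}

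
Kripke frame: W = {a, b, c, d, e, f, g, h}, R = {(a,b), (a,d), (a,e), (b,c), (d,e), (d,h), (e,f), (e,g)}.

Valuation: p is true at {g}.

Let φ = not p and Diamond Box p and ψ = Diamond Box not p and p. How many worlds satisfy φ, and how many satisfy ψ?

For not p and Diamond Box p:
a: not p is T, Diamond Box p is F. ✗
b: not p is T, Diamond Box p is T. ✓
c: not p is T, Diamond Box p is F. ✗
d: not p is T, Diamond Box p is T. ✓
e: not p is T, Diamond Box p is T. ✓
f: not p is T, Diamond Box p is F. ✗
g: not p is F, Diamond Box p is F. ✗
h: not p is T, Diamond Box p is F. ✗
— 3 worlds.
For Diamond Box not p and p:
a: Diamond Box not p is T, p is F. ✗
b: Diamond Box not p is T, p is F. ✗
c: Diamond Box not p is F, p is F. ✗
d: Diamond Box not p is T, p is F. ✗
e: Diamond Box not p is T, p is F. ✗
f: Diamond Box not p is F, p is F. ✗
g: Diamond Box not p is F, p is T. ✗
h: Diamond Box not p is F, p is F. ✗
— 0 worlds.

3 and 0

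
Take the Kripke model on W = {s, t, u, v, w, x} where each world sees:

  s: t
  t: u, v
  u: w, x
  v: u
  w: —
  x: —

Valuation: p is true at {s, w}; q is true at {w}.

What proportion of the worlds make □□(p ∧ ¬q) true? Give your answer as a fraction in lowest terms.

s: successors {t}; □(p ∧ ¬q) there: t:F. ✗
t: successors {u, v}; □(p ∧ ¬q) there: u:F, v:F. ✗
u: successors {w, x}; □(p ∧ ¬q) there: w:T, x:T. ✓
v: successors {u}; □(p ∧ ¬q) there: u:F. ✗
w: no successors, so □□(p ∧ ¬q) holds vacuously. ✓
x: no successors, so □□(p ∧ ¬q) holds vacuously. ✓
That's 3 of 6 worlds, so 3/6 = 1/2.

1/2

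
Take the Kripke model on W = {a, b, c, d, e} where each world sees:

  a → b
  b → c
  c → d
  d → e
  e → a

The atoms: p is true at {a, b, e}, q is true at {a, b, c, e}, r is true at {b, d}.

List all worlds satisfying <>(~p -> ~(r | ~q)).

a: successors {b}; ~p -> ~(r | ~q) there: b:T. ✓
b: successors {c}; ~p -> ~(r | ~q) there: c:T. ✓
c: successors {d}; ~p -> ~(r | ~q) there: d:F. ✗
d: successors {e}; ~p -> ~(r | ~q) there: e:T. ✓
e: successors {a}; ~p -> ~(r | ~q) there: a:T. ✓

{a, b, d, e}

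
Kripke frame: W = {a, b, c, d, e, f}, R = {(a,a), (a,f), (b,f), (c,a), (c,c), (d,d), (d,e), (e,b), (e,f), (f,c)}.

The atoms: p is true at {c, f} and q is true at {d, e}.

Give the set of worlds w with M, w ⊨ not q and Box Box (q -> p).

{a, b, c, f}

a: not q is T, Box Box (q -> p) is T. ✓
b: not q is T, Box Box (q -> p) is T. ✓
c: not q is T, Box Box (q -> p) is T. ✓
d: not q is F, Box Box (q -> p) is F. ✗
e: not q is F, Box Box (q -> p) is T. ✗
f: not q is T, Box Box (q -> p) is T. ✓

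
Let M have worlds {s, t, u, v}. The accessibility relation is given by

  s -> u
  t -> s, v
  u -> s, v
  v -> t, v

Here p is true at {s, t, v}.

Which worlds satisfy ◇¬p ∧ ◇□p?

s: ◇¬p is T, ◇□p is T. ✓
t: ◇¬p is F, ◇□p is T. ✗
u: ◇¬p is F, ◇□p is T. ✗
v: ◇¬p is F, ◇□p is T. ✗

{s}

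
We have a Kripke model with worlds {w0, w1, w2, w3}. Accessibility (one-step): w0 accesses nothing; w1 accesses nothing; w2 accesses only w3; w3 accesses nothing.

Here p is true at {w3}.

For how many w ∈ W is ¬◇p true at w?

3

w0: ◇p is F. ✓
w1: ◇p is F. ✓
w2: ◇p is T. ✗
w3: ◇p is F. ✓
Satisfying worlds: {w0, w1, w3}.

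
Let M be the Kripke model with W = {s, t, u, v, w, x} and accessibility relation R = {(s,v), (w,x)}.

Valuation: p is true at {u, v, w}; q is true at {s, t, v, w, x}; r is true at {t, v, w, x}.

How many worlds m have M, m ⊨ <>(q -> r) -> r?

5

s: <>(q -> r) is T, r is F. ✗
t: <>(q -> r) is F, r is T. ✓
u: <>(q -> r) is F, r is F. ✓
v: <>(q -> r) is F, r is T. ✓
w: <>(q -> r) is T, r is T. ✓
x: <>(q -> r) is F, r is T. ✓
Satisfying worlds: {t, u, v, w, x}.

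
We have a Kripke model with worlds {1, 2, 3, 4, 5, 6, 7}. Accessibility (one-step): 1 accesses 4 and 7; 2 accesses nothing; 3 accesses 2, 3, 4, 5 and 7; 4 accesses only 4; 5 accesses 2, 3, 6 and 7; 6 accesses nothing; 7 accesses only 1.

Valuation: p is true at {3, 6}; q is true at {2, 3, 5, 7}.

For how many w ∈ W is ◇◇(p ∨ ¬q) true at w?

1: successors {4, 7}; ◇(p ∨ ¬q) there: 4:T, 7:T. ✓
2: no successors, so ◇◇(p ∨ ¬q) fails. ✗
3: successors {2, 3, 4, 5, 7}; ◇(p ∨ ¬q) there: 2:F, 3:T, 4:T, 5:T, 7:T. ✓
4: successors {4}; ◇(p ∨ ¬q) there: 4:T. ✓
5: successors {2, 3, 6, 7}; ◇(p ∨ ¬q) there: 2:F, 3:T, 6:F, 7:T. ✓
6: no successors, so ◇◇(p ∨ ¬q) fails. ✗
7: successors {1}; ◇(p ∨ ¬q) there: 1:T. ✓
Satisfying worlds: {1, 3, 4, 5, 7}.

5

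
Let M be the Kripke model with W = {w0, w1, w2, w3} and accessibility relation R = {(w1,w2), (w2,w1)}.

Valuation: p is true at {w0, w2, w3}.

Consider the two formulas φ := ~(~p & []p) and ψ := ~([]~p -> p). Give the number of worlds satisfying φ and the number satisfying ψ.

3 and 0

For ~(~p & []p):
w0: ~p & []p is F. ✓
w1: ~p & []p is T. ✗
w2: ~p & []p is F. ✓
w3: ~p & []p is F. ✓
— 3 worlds.
For ~([]~p -> p):
w0: []~p -> p is T. ✗
w1: []~p -> p is T. ✗
w2: []~p -> p is T. ✗
w3: []~p -> p is T. ✗
— 0 worlds.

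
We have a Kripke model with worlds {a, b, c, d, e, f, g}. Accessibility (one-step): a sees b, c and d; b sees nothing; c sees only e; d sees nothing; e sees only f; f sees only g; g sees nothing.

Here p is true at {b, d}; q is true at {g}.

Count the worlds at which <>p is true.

1

a: successors {b, c, d}; p there: b:T, c:F, d:T. ✓
b: no successors, so <>p fails. ✗
c: successors {e}; p there: e:F. ✗
d: no successors, so <>p fails. ✗
e: successors {f}; p there: f:F. ✗
f: successors {g}; p there: g:F. ✗
g: no successors, so <>p fails. ✗
Satisfying worlds: {a}.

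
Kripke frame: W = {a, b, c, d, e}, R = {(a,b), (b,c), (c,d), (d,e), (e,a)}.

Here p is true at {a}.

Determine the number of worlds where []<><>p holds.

a: successors {b}; <><>p there: b:F. ✗
b: successors {c}; <><>p there: c:F. ✗
c: successors {d}; <><>p there: d:T. ✓
d: successors {e}; <><>p there: e:F. ✗
e: successors {a}; <><>p there: a:F. ✗
Satisfying worlds: {c}.

1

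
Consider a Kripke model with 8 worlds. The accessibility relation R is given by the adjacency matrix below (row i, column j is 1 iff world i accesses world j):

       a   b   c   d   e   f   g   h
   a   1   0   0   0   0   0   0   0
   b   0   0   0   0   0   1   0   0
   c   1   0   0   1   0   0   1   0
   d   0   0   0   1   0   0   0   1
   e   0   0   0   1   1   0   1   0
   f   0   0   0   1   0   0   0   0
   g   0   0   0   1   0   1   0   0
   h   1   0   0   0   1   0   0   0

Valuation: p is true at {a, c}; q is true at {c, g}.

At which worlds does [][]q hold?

a: successors {a}; []q there: a:F. ✗
b: successors {f}; []q there: f:F. ✗
c: successors {a, d, g}; []q there: a:F, d:F, g:F. ✗
d: successors {d, h}; []q there: d:F, h:F. ✗
e: successors {d, e, g}; []q there: d:F, e:F, g:F. ✗
f: successors {d}; []q there: d:F. ✗
g: successors {d, f}; []q there: d:F, f:F. ✗
h: successors {a, e}; []q there: a:F, e:F. ✗

∅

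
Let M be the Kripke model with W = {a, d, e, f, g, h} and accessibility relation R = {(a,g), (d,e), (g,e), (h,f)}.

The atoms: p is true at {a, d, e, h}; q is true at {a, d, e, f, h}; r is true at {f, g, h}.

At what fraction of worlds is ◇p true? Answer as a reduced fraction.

1/3

a: successors {g}; p there: g:F. ✗
d: successors {e}; p there: e:T. ✓
e: no successors, so ◇p fails. ✗
f: no successors, so ◇p fails. ✗
g: successors {e}; p there: e:T. ✓
h: successors {f}; p there: f:F. ✗
That's 2 of 6 worlds, so 2/6 = 1/3.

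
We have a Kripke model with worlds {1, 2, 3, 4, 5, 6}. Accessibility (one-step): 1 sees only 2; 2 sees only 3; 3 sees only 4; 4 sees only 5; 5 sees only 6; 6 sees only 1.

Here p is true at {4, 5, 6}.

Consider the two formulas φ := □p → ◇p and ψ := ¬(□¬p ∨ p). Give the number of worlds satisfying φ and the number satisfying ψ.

6 and 1

For □p → ◇p:
1: □p is F, ◇p is F. ✓
2: □p is F, ◇p is F. ✓
3: □p is T, ◇p is T. ✓
4: □p is T, ◇p is T. ✓
5: □p is T, ◇p is T. ✓
6: □p is F, ◇p is F. ✓
— 6 worlds.
For ¬(□¬p ∨ p):
1: □¬p ∨ p is T. ✗
2: □¬p ∨ p is T. ✗
3: □¬p ∨ p is F. ✓
4: □¬p ∨ p is T. ✗
5: □¬p ∨ p is T. ✗
6: □¬p ∨ p is T. ✗
— 1 world.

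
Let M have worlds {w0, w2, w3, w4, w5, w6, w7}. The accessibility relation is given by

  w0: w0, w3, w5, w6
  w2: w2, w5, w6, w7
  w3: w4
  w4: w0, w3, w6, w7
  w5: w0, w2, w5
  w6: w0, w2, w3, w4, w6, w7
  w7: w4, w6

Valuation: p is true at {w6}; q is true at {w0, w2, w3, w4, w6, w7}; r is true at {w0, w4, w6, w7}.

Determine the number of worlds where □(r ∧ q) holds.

w0: successors {w0, w3, w5, w6}; r ∧ q there: w0:T, w3:F, w5:F, w6:T. ✗
w2: successors {w2, w5, w6, w7}; r ∧ q there: w2:F, w5:F, w6:T, w7:T. ✗
w3: successors {w4}; r ∧ q there: w4:T. ✓
w4: successors {w0, w3, w6, w7}; r ∧ q there: w0:T, w3:F, w6:T, w7:T. ✗
w5: successors {w0, w2, w5}; r ∧ q there: w0:T, w2:F, w5:F. ✗
w6: successors {w0, w2, w3, w4, w6, w7}; r ∧ q there: w0:T, w2:F, w3:F, w4:T, w6:T, w7:T. ✗
w7: successors {w4, w6}; r ∧ q there: w4:T, w6:T. ✓
Satisfying worlds: {w3, w7}.

2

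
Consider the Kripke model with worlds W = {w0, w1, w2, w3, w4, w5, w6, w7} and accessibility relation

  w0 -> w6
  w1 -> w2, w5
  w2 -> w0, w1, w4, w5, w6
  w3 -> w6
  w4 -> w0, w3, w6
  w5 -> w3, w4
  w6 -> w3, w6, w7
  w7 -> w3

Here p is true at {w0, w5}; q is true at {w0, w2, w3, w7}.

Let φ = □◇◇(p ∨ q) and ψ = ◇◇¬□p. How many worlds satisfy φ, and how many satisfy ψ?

For □◇◇(p ∨ q):
w0: successors {w6}; ◇◇(p ∨ q) there: w6:T. ✓
w1: successors {w2, w5}; ◇◇(p ∨ q) there: w2:T, w5:T. ✓
w2: successors {w0, w1, w4, w5, w6}; ◇◇(p ∨ q) there: w0:T, w1:T, w4:T, w5:T, w6:T. ✓
w3: successors {w6}; ◇◇(p ∨ q) there: w6:T. ✓
w4: successors {w0, w3, w6}; ◇◇(p ∨ q) there: w0:T, w3:T, w6:T. ✓
w5: successors {w3, w4}; ◇◇(p ∨ q) there: w3:T, w4:T. ✓
w6: successors {w3, w6, w7}; ◇◇(p ∨ q) there: w3:T, w6:T, w7:F. ✗
w7: successors {w3}; ◇◇(p ∨ q) there: w3:T. ✓
— 7 worlds.
For ◇◇¬□p:
w0: successors {w6}; ◇¬□p there: w6:T. ✓
w1: successors {w2, w5}; ◇¬□p there: w2:T, w5:T. ✓
w2: successors {w0, w1, w4, w5, w6}; ◇¬□p there: w0:T, w1:T, w4:T, w5:T, w6:T. ✓
w3: successors {w6}; ◇¬□p there: w6:T. ✓
w4: successors {w0, w3, w6}; ◇¬□p there: w0:T, w3:T, w6:T. ✓
w5: successors {w3, w4}; ◇¬□p there: w3:T, w4:T. ✓
w6: successors {w3, w6, w7}; ◇¬□p there: w3:T, w6:T, w7:T. ✓
w7: successors {w3}; ◇¬□p there: w3:T. ✓
— 8 worlds.

7 and 8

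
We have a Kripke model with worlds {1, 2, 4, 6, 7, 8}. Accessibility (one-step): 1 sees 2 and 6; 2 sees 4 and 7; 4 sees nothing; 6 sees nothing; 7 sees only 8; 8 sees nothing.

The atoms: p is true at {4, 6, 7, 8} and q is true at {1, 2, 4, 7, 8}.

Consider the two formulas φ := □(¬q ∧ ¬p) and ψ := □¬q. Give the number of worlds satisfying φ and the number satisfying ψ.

3 and 3

For □(¬q ∧ ¬p):
1: successors {2, 6}; ¬q ∧ ¬p there: 2:F, 6:F. ✗
2: successors {4, 7}; ¬q ∧ ¬p there: 4:F, 7:F. ✗
4: no successors, so □(¬q ∧ ¬p) holds vacuously. ✓
6: no successors, so □(¬q ∧ ¬p) holds vacuously. ✓
7: successors {8}; ¬q ∧ ¬p there: 8:F. ✗
8: no successors, so □(¬q ∧ ¬p) holds vacuously. ✓
— 3 worlds.
For □¬q:
1: successors {2, 6}; ¬q there: 2:F, 6:T. ✗
2: successors {4, 7}; ¬q there: 4:F, 7:F. ✗
4: no successors, so □¬q holds vacuously. ✓
6: no successors, so □¬q holds vacuously. ✓
7: successors {8}; ¬q there: 8:F. ✗
8: no successors, so □¬q holds vacuously. ✓
— 3 worlds.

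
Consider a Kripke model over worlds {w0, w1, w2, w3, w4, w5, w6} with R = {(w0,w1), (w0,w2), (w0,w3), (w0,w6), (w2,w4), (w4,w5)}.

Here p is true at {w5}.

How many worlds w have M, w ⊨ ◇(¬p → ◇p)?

w0: successors {w1, w2, w3, w6}; ¬p → ◇p there: w1:F, w2:F, w3:F, w6:F. ✗
w1: no successors, so ◇(¬p → ◇p) fails. ✗
w2: successors {w4}; ¬p → ◇p there: w4:T. ✓
w3: no successors, so ◇(¬p → ◇p) fails. ✗
w4: successors {w5}; ¬p → ◇p there: w5:T. ✓
w5: no successors, so ◇(¬p → ◇p) fails. ✗
w6: no successors, so ◇(¬p → ◇p) fails. ✗
Satisfying worlds: {w2, w4}.

2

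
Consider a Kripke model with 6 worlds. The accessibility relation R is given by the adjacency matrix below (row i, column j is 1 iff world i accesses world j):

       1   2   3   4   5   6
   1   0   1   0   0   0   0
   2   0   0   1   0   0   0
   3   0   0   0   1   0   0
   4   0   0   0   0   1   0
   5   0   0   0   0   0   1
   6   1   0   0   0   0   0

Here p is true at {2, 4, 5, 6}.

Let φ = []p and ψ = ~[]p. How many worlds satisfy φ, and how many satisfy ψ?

For []p:
1: successors {2}; p there: 2:T. ✓
2: successors {3}; p there: 3:F. ✗
3: successors {4}; p there: 4:T. ✓
4: successors {5}; p there: 5:T. ✓
5: successors {6}; p there: 6:T. ✓
6: successors {1}; p there: 1:F. ✗
— 4 worlds.
For ~[]p:
1: []p is T. ✗
2: []p is F. ✓
3: []p is T. ✗
4: []p is T. ✗
5: []p is T. ✗
6: []p is F. ✓
— 2 worlds.

4 and 2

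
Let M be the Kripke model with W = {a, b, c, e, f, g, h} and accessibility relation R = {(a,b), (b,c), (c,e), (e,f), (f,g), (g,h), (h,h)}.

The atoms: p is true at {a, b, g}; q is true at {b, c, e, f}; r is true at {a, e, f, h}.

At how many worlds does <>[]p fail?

6

a: successors {b}; []p there: b:F. ✗
b: successors {c}; []p there: c:F. ✗
c: successors {e}; []p there: e:F. ✗
e: successors {f}; []p there: f:T. ✓
f: successors {g}; []p there: g:F. ✗
g: successors {h}; []p there: h:F. ✗
h: successors {h}; []p there: h:F. ✗
Satisfying worlds: {e}.
So <>[]p fails at the other 6 worlds.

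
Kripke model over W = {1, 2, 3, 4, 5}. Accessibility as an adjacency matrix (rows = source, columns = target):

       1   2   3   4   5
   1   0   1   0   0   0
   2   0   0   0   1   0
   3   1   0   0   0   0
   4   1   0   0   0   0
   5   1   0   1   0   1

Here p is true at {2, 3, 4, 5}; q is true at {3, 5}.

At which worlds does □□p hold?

1: successors {2}; □p there: 2:T. ✓
2: successors {4}; □p there: 4:F. ✗
3: successors {1}; □p there: 1:T. ✓
4: successors {1}; □p there: 1:T. ✓
5: successors {1, 3, 5}; □p there: 1:T, 3:F, 5:F. ✗

{1, 3, 4}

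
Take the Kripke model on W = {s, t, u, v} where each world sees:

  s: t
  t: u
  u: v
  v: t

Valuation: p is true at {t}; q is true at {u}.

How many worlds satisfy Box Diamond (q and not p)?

s: successors {t}; Diamond (q and not p) there: t:T. ✓
t: successors {u}; Diamond (q and not p) there: u:F. ✗
u: successors {v}; Diamond (q and not p) there: v:F. ✗
v: successors {t}; Diamond (q and not p) there: t:T. ✓
Satisfying worlds: {s, v}.

2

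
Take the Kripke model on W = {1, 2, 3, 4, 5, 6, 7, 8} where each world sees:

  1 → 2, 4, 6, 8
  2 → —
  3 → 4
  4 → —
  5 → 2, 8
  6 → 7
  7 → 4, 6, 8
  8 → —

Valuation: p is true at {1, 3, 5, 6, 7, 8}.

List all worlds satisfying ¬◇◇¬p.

{1, 2, 3, 4, 5, 7, 8}

1: ◇◇¬p is F. ✓
2: ◇◇¬p is F. ✓
3: ◇◇¬p is F. ✓
4: ◇◇¬p is F. ✓
5: ◇◇¬p is F. ✓
6: ◇◇¬p is T. ✗
7: ◇◇¬p is F. ✓
8: ◇◇¬p is F. ✓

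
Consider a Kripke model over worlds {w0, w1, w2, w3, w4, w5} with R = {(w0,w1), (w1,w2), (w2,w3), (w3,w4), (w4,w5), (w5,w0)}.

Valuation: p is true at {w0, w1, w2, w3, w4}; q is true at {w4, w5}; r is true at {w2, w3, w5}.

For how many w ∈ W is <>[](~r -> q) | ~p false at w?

1

w0: <>[](~r -> q) is T, ~p is F. ✓
w1: <>[](~r -> q) is T, ~p is F. ✓
w2: <>[](~r -> q) is T, ~p is F. ✓
w3: <>[](~r -> q) is T, ~p is F. ✓
w4: <>[](~r -> q) is F, ~p is F. ✗
w5: <>[](~r -> q) is F, ~p is T. ✓
Satisfying worlds: {w0, w1, w2, w3, w5}.
So <>[](~r -> q) | ~p fails at the other 1 world.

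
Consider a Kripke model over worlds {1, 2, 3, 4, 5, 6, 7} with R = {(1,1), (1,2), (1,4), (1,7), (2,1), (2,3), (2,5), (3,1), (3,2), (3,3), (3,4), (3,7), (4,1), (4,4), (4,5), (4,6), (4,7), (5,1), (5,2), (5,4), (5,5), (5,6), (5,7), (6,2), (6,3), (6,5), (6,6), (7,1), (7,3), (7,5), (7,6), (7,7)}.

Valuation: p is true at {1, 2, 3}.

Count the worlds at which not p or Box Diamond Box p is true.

4

1: not p is F, Box Diamond Box p is F. ✗
2: not p is F, Box Diamond Box p is F. ✗
3: not p is F, Box Diamond Box p is F. ✗
4: not p is T, Box Diamond Box p is F. ✓
5: not p is T, Box Diamond Box p is F. ✓
6: not p is T, Box Diamond Box p is F. ✓
7: not p is T, Box Diamond Box p is F. ✓
Satisfying worlds: {4, 5, 6, 7}.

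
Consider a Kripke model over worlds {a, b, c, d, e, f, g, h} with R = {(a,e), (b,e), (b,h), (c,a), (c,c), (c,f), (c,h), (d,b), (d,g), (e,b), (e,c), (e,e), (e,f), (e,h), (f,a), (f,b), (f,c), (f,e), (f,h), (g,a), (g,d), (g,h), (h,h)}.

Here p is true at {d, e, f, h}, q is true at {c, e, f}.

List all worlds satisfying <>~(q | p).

a: successors {e}; ~(q | p) there: e:F. ✗
b: successors {e, h}; ~(q | p) there: e:F, h:F. ✗
c: successors {a, c, f, h}; ~(q | p) there: a:T, c:F, f:F, h:F. ✓
d: successors {b, g}; ~(q | p) there: b:T, g:T. ✓
e: successors {b, c, e, f, h}; ~(q | p) there: b:T, c:F, e:F, f:F, h:F. ✓
f: successors {a, b, c, e, h}; ~(q | p) there: a:T, b:T, c:F, e:F, h:F. ✓
g: successors {a, d, h}; ~(q | p) there: a:T, d:F, h:F. ✓
h: successors {h}; ~(q | p) there: h:F. ✗

{c, d, e, f, g}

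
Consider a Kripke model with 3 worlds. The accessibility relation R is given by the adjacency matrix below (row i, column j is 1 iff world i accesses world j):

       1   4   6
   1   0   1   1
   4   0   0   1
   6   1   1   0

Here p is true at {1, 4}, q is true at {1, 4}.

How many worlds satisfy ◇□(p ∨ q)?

2

1: successors {4, 6}; □(p ∨ q) there: 4:F, 6:T. ✓
4: successors {6}; □(p ∨ q) there: 6:T. ✓
6: successors {1, 4}; □(p ∨ q) there: 1:F, 4:F. ✗
Satisfying worlds: {1, 4}.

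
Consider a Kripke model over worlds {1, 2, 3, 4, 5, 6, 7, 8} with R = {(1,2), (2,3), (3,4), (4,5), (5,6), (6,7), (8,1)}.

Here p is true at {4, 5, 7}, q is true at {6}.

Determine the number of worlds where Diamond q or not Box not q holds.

1

1: Diamond q is F, not Box not q is F. ✗
2: Diamond q is F, not Box not q is F. ✗
3: Diamond q is F, not Box not q is F. ✗
4: Diamond q is F, not Box not q is F. ✗
5: Diamond q is T, not Box not q is T. ✓
6: Diamond q is F, not Box not q is F. ✗
7: Diamond q is F, not Box not q is F. ✗
8: Diamond q is F, not Box not q is F. ✗
Satisfying worlds: {5}.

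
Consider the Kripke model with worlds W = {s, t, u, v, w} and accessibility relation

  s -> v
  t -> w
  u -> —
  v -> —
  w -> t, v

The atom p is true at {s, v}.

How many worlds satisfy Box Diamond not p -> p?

3

s: Box Diamond not p is F, p is T. ✓
t: Box Diamond not p is T, p is F. ✗
u: Box Diamond not p is T, p is F. ✗
v: Box Diamond not p is T, p is T. ✓
w: Box Diamond not p is F, p is F. ✓
Satisfying worlds: {s, v, w}.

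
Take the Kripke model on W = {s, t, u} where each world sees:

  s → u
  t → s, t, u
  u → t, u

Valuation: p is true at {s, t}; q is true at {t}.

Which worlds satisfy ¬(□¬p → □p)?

{s}

s: □¬p → □p is F. ✓
t: □¬p → □p is T. ✗
u: □¬p → □p is T. ✗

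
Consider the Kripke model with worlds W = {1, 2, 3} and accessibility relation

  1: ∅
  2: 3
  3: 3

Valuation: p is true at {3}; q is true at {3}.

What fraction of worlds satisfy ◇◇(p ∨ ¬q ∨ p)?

1: no successors, so ◇◇(p ∨ ¬q ∨ p) fails. ✗
2: successors {3}; ◇(p ∨ ¬q ∨ p) there: 3:T. ✓
3: successors {3}; ◇(p ∨ ¬q ∨ p) there: 3:T. ✓
That's 2 of 3 worlds, so 2/3.

2/3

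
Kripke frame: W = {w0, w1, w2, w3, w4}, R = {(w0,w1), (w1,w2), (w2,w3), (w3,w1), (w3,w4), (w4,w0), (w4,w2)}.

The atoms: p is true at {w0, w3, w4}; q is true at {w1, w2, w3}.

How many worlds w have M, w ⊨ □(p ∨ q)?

5

w0: successors {w1}; p ∨ q there: w1:T. ✓
w1: successors {w2}; p ∨ q there: w2:T. ✓
w2: successors {w3}; p ∨ q there: w3:T. ✓
w3: successors {w1, w4}; p ∨ q there: w1:T, w4:T. ✓
w4: successors {w0, w2}; p ∨ q there: w0:T, w2:T. ✓
Satisfying worlds: {w0, w1, w2, w3, w4}.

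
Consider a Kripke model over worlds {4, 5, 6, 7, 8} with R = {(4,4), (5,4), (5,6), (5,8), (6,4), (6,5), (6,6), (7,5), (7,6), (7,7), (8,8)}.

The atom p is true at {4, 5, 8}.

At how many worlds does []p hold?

4: successors {4}; p there: 4:T. ✓
5: successors {4, 6, 8}; p there: 4:T, 6:F, 8:T. ✗
6: successors {4, 5, 6}; p there: 4:T, 5:T, 6:F. ✗
7: successors {5, 6, 7}; p there: 5:T, 6:F, 7:F. ✗
8: successors {8}; p there: 8:T. ✓
Satisfying worlds: {4, 8}.

2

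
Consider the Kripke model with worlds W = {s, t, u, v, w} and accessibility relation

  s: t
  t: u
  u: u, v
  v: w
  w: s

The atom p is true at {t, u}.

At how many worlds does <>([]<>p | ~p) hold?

s: successors {t}; []<>p | ~p there: t:T. ✓
t: successors {u}; []<>p | ~p there: u:F. ✗
u: successors {u, v}; []<>p | ~p there: u:F, v:T. ✓
v: successors {w}; []<>p | ~p there: w:T. ✓
w: successors {s}; []<>p | ~p there: s:T. ✓
Satisfying worlds: {s, u, v, w}.

4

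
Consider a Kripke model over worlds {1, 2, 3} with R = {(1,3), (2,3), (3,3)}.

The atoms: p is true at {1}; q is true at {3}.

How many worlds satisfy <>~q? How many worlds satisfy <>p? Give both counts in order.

For <>~q:
1: successors {3}; ~q there: 3:F. ✗
2: successors {3}; ~q there: 3:F. ✗
3: successors {3}; ~q there: 3:F. ✗
— 0 worlds.
For <>p:
1: successors {3}; p there: 3:F. ✗
2: successors {3}; p there: 3:F. ✗
3: successors {3}; p there: 3:F. ✗
— 0 worlds.

0 and 0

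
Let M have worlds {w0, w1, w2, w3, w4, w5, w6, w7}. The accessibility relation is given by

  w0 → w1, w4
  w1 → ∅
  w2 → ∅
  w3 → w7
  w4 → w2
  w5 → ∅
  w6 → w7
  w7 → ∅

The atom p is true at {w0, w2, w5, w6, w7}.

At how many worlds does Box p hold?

w0: successors {w1, w4}; p there: w1:F, w4:F. ✗
w1: no successors, so Box p holds vacuously. ✓
w2: no successors, so Box p holds vacuously. ✓
w3: successors {w7}; p there: w7:T. ✓
w4: successors {w2}; p there: w2:T. ✓
w5: no successors, so Box p holds vacuously. ✓
w6: successors {w7}; p there: w7:T. ✓
w7: no successors, so Box p holds vacuously. ✓
Satisfying worlds: {w1, w2, w3, w4, w5, w6, w7}.

7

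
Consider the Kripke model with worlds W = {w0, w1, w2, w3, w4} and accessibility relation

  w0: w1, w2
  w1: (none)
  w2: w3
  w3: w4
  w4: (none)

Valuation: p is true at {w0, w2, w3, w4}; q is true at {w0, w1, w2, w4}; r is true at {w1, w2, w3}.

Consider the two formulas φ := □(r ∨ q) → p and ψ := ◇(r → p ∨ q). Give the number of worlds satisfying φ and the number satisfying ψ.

4 and 3

For □(r ∨ q) → p:
w0: □(r ∨ q) is T, p is T. ✓
w1: □(r ∨ q) is T, p is F. ✗
w2: □(r ∨ q) is T, p is T. ✓
w3: □(r ∨ q) is T, p is T. ✓
w4: □(r ∨ q) is T, p is T. ✓
— 4 worlds.
For ◇(r → p ∨ q):
w0: successors {w1, w2}; r → p ∨ q there: w1:T, w2:T. ✓
w1: no successors, so ◇(r → p ∨ q) fails. ✗
w2: successors {w3}; r → p ∨ q there: w3:T. ✓
w3: successors {w4}; r → p ∨ q there: w4:T. ✓
w4: no successors, so ◇(r → p ∨ q) fails. ✗
— 3 worlds.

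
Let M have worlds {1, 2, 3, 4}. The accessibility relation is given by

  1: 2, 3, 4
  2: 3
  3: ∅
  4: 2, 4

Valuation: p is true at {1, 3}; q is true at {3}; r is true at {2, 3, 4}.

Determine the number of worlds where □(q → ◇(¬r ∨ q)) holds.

2

1: successors {2, 3, 4}; q → ◇(¬r ∨ q) there: 2:T, 3:F, 4:T. ✗
2: successors {3}; q → ◇(¬r ∨ q) there: 3:F. ✗
3: no successors, so □(q → ◇(¬r ∨ q)) holds vacuously. ✓
4: successors {2, 4}; q → ◇(¬r ∨ q) there: 2:T, 4:T. ✓
Satisfying worlds: {3, 4}.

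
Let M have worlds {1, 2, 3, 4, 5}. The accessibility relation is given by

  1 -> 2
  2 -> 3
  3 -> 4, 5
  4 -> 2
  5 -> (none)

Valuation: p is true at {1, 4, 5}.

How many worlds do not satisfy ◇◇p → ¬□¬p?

1: ◇◇p is F, ¬□¬p is F. ✓
2: ◇◇p is T, ¬□¬p is F. ✗
3: ◇◇p is F, ¬□¬p is T. ✓
4: ◇◇p is F, ¬□¬p is F. ✓
5: ◇◇p is F, ¬□¬p is F. ✓
Satisfying worlds: {1, 3, 4, 5}.
So ◇◇p → ¬□¬p fails at the other 1 world.

1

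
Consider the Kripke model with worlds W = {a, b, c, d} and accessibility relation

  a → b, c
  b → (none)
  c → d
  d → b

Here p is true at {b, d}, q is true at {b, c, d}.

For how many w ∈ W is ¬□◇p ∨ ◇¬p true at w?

2

a: ¬□◇p is T, ◇¬p is T. ✓
b: ¬□◇p is F, ◇¬p is F. ✗
c: ¬□◇p is F, ◇¬p is F. ✗
d: ¬□◇p is T, ◇¬p is F. ✓
Satisfying worlds: {a, d}.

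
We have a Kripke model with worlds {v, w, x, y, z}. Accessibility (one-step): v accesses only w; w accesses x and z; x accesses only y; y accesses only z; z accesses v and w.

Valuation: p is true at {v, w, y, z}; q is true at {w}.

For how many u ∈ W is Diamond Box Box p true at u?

4

v: successors {w}; Box Box p there: w:T. ✓
w: successors {x, z}; Box Box p there: x:T, z:F. ✓
x: successors {y}; Box Box p there: y:T. ✓
y: successors {z}; Box Box p there: z:F. ✗
z: successors {v, w}; Box Box p there: v:F, w:T. ✓
Satisfying worlds: {v, w, x, z}.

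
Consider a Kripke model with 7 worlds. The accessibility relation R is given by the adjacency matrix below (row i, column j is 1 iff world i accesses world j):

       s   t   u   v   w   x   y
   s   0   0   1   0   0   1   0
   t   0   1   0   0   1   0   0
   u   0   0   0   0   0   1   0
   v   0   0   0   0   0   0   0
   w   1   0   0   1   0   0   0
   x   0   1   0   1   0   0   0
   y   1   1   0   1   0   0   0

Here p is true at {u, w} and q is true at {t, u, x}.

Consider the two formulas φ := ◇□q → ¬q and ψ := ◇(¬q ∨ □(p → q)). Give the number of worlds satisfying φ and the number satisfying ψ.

For ◇□q → ¬q:
s: ◇□q is T, ¬q is T. ✓
t: ◇□q is F, ¬q is F. ✓
u: ◇□q is F, ¬q is F. ✓
v: ◇□q is F, ¬q is T. ✓
w: ◇□q is T, ¬q is T. ✓
x: ◇□q is T, ¬q is F. ✗
y: ◇□q is T, ¬q is T. ✓
— 6 worlds.
For ◇(¬q ∨ □(p → q)):
s: successors {u, x}; ¬q ∨ □(p → q) there: u:T, x:T. ✓
t: successors {t, w}; ¬q ∨ □(p → q) there: t:F, w:T. ✓
u: successors {x}; ¬q ∨ □(p → q) there: x:T. ✓
v: no successors, so ◇(¬q ∨ □(p → q)) fails. ✗
w: successors {s, v}; ¬q ∨ □(p → q) there: s:T, v:T. ✓
x: successors {t, v}; ¬q ∨ □(p → q) there: t:F, v:T. ✓
y: successors {s, t, v}; ¬q ∨ □(p → q) there: s:T, t:F, v:T. ✓
— 6 worlds.

6 and 6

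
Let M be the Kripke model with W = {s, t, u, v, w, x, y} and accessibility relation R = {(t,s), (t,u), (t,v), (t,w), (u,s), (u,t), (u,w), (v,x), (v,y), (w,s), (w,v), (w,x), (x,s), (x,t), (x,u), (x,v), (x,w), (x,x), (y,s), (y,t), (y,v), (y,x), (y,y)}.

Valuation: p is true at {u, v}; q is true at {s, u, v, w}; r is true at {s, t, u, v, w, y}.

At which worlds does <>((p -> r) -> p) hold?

s: no successors, so <>((p -> r) -> p) fails. ✗
t: successors {s, u, v, w}; (p -> r) -> p there: s:F, u:T, v:T, w:F. ✓
u: successors {s, t, w}; (p -> r) -> p there: s:F, t:F, w:F. ✗
v: successors {x, y}; (p -> r) -> p there: x:F, y:F. ✗
w: successors {s, v, x}; (p -> r) -> p there: s:F, v:T, x:F. ✓
x: successors {s, t, u, v, w, x}; (p -> r) -> p there: s:F, t:F, u:T, v:T, w:F, x:F. ✓
y: successors {s, t, v, x, y}; (p -> r) -> p there: s:F, t:F, v:T, x:F, y:F. ✓

{t, w, x, y}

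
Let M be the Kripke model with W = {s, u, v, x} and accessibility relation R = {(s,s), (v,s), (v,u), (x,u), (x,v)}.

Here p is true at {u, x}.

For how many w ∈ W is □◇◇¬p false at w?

s: successors {s}; ◇◇¬p there: s:T. ✓
u: no successors, so □◇◇¬p holds vacuously. ✓
v: successors {s, u}; ◇◇¬p there: s:T, u:F. ✗
x: successors {u, v}; ◇◇¬p there: u:F, v:T. ✗
Satisfying worlds: {s, u}.
So □◇◇¬p fails at the other 2 worlds.

2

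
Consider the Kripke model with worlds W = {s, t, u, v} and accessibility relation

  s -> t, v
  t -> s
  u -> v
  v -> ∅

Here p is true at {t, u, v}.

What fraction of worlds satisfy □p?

s: successors {t, v}; p there: t:T, v:T. ✓
t: successors {s}; p there: s:F. ✗
u: successors {v}; p there: v:T. ✓
v: no successors, so □p holds vacuously. ✓
That's 3 of 4 worlds, so 3/4.

3/4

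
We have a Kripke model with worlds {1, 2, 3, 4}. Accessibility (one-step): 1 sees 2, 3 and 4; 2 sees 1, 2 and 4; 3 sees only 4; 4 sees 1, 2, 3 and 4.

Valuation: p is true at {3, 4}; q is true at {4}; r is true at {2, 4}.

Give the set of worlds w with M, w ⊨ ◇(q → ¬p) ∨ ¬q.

1: ◇(q → ¬p) is T, ¬q is T. ✓
2: ◇(q → ¬p) is T, ¬q is T. ✓
3: ◇(q → ¬p) is F, ¬q is T. ✓
4: ◇(q → ¬p) is T, ¬q is F. ✓

{1, 2, 3, 4}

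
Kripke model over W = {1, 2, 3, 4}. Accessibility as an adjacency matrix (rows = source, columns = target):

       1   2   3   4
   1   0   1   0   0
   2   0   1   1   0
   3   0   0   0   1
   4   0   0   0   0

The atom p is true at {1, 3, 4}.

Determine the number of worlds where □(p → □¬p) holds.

1: successors {2}; p → □¬p there: 2:T. ✓
2: successors {2, 3}; p → □¬p there: 2:T, 3:F. ✗
3: successors {4}; p → □¬p there: 4:T. ✓
4: no successors, so □(p → □¬p) holds vacuously. ✓
Satisfying worlds: {1, 3, 4}.

3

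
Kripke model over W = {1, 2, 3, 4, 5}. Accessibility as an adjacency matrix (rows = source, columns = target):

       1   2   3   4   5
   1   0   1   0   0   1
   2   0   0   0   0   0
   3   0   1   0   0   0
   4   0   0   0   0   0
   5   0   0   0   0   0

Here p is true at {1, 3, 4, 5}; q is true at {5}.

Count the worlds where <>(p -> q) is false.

3

1: successors {2, 5}; p -> q there: 2:T, 5:T. ✓
2: no successors, so <>(p -> q) fails. ✗
3: successors {2}; p -> q there: 2:T. ✓
4: no successors, so <>(p -> q) fails. ✗
5: no successors, so <>(p -> q) fails. ✗
Satisfying worlds: {1, 3}.
So <>(p -> q) fails at the other 3 worlds.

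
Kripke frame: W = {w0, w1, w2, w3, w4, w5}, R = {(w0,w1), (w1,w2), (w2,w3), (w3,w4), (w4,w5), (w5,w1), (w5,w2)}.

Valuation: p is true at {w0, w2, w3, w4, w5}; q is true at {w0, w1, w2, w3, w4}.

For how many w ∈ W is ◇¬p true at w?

2

w0: successors {w1}; ¬p there: w1:T. ✓
w1: successors {w2}; ¬p there: w2:F. ✗
w2: successors {w3}; ¬p there: w3:F. ✗
w3: successors {w4}; ¬p there: w4:F. ✗
w4: successors {w5}; ¬p there: w5:F. ✗
w5: successors {w1, w2}; ¬p there: w1:T, w2:F. ✓
Satisfying worlds: {w0, w5}.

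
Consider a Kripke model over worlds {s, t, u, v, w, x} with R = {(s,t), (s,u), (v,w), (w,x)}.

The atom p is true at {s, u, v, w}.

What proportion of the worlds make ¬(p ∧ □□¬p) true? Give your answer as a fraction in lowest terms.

1/3

s: p ∧ □□¬p is T. ✗
t: p ∧ □□¬p is F. ✓
u: p ∧ □□¬p is T. ✗
v: p ∧ □□¬p is T. ✗
w: p ∧ □□¬p is T. ✗
x: p ∧ □□¬p is F. ✓
That's 2 of 6 worlds, so 2/6 = 1/3.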